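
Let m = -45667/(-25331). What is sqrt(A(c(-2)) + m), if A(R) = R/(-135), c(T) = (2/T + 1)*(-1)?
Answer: sqrt(1156790777)/25331 ≈ 1.3427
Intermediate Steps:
c(T) = -1 - 2/T (c(T) = (1 + 2/T)*(-1) = -1 - 2/T)
A(R) = -R/135 (A(R) = R*(-1/135) = -R/135)
m = 45667/25331 (m = -45667*(-1/25331) = 45667/25331 ≈ 1.8028)
sqrt(A(c(-2)) + m) = sqrt(-(-2 - 1*(-2))/(135*(-2)) + 45667/25331) = sqrt(-(-1)*(-2 + 2)/270 + 45667/25331) = sqrt(-(-1)*0/270 + 45667/25331) = sqrt(-1/135*0 + 45667/25331) = sqrt(0 + 45667/25331) = sqrt(45667/25331) = sqrt(1156790777)/25331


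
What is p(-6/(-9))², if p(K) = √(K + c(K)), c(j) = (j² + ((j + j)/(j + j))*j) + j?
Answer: 22/9 ≈ 2.4444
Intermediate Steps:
c(j) = j² + 2*j (c(j) = (j² + ((2*j)/((2*j)))*j) + j = (j² + ((2*j)*(1/(2*j)))*j) + j = (j² + 1*j) + j = (j² + j) + j = (j + j²) + j = j² + 2*j)
p(K) = √(K + K*(2 + K))
p(-6/(-9))² = (√((-6/(-9))*(3 - 6/(-9))))² = (√((-6*(-⅑))*(3 - 6*(-⅑))))² = (√(2*(3 + ⅔)/3))² = (√((⅔)*(11/3)))² = (√(22/9))² = (√22/3)² = 22/9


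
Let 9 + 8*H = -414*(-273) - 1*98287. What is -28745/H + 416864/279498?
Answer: -392801492/27810051 ≈ -14.124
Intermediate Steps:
H = 7363/4 (H = -9/8 + (-414*(-273) - 1*98287)/8 = -9/8 + (113022 - 98287)/8 = -9/8 + (⅛)*14735 = -9/8 + 14735/8 = 7363/4 ≈ 1840.8)
-28745/H + 416864/279498 = -28745/7363/4 + 416864/279498 = -28745*4/7363 + 416864*(1/279498) = -114980/7363 + 208432/139749 = -392801492/27810051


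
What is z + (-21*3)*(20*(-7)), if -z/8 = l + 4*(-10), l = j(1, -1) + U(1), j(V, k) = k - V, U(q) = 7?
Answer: 9100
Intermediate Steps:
l = 5 (l = (-1 - 1*1) + 7 = (-1 - 1) + 7 = -2 + 7 = 5)
z = 280 (z = -8*(5 + 4*(-10)) = -8*(5 - 40) = -8*(-35) = 280)
z + (-21*3)*(20*(-7)) = 280 + (-21*3)*(20*(-7)) = 280 - 63*(-140) = 280 + 8820 = 9100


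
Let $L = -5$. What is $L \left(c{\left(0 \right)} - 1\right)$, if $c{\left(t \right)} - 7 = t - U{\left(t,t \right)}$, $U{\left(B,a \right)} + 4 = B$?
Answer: $-50$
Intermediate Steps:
$U{\left(B,a \right)} = -4 + B$
$c{\left(t \right)} = 11$ ($c{\left(t \right)} = 7 + \left(t - \left(-4 + t\right)\right) = 7 + 4 = 11$)
$L \left(c{\left(0 \right)} - 1\right) = - 5 \left(11 - 1\right) = \left(-5\right) 10 = -50$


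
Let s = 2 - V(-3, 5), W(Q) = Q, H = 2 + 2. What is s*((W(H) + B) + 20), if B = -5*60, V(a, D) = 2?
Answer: 0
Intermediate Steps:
H = 4
s = 0 (s = 2 - 1*2 = 2 - 2 = 0)
B = -300
s*((W(H) + B) + 20) = 0*((4 - 300) + 20) = 0*(-296 + 20) = 0*(-276) = 0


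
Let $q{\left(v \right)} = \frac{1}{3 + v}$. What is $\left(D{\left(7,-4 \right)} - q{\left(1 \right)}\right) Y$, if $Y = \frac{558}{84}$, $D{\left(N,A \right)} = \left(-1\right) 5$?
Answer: $- \frac{279}{8} \approx -34.875$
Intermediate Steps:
$D{\left(N,A \right)} = -5$
$Y = \frac{93}{14}$ ($Y = 558 \cdot \frac{1}{84} = \frac{93}{14} \approx 6.6429$)
$\left(D{\left(7,-4 \right)} - q{\left(1 \right)}\right) Y = \left(-5 - \frac{1}{3 + 1}\right) \frac{93}{14} = \left(-5 - \frac{1}{4}\right) \frac{93}{14} = \left(- \frac{21}{4}\right) \frac{93}{14} = - \frac{279}{8}$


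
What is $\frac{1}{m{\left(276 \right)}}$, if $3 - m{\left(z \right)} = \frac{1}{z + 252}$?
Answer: $\frac{528}{1583} \approx 0.33354$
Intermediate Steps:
$m{\left(z \right)} = 3 - \frac{1}{252 + z}$ ($m{\left(z \right)} = 3 - \frac{1}{z + 252} = 3 - \frac{1}{252 + z}$)
$\frac{1}{m{\left(276 \right)}} = \frac{1}{\frac{1}{252 + 276} \left(755 + 3 \cdot 276\right)} = \frac{1}{\frac{1}{528} \left(755 + 828\right)} = \frac{1}{\frac{1}{528} \cdot 1583} = \frac{1}{\frac{1583}{528}} = \frac{528}{1583}$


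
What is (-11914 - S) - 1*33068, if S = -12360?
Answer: -32622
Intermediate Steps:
(-11914 - S) - 1*33068 = (-11914 - 1*(-12360)) - 1*33068 = (-11914 + 12360) - 33068 = 446 - 33068 = -32622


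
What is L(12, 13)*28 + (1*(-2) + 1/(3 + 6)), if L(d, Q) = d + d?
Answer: 6031/9 ≈ 670.11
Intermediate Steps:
L(d, Q) = 2*d
L(12, 13)*28 + (1*(-2) + 1/(3 + 6)) = (2*12)*28 + (1*(-2) + 1/(3 + 6)) = 24*28 + (-2 + 1/9) = 672 + (-2 + 1/9) = 672 - 17/9 = 6031/9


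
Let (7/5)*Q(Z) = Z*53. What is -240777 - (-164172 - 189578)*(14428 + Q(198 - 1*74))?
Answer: 47349874561/7 ≈ 6.7643e+9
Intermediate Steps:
Q(Z) = 265*Z/7 (Q(Z) = 5*(Z*53)/7 = 5*(53*Z)/7 = 265*Z/7)
-240777 - (-164172 - 189578)*(14428 + Q(198 - 1*74)) = -240777 - (-164172 - 189578)*(14428 + 265*(198 - 1*74)/7) = -240777 - (-353750)*(14428 + 265*(198 - 74)/7) = -240777 - (-353750)*(14428 + (265/7)*124) = -240777 - (-353750)*(14428 + 32860/7) = -240777 - (-353750)*133856/7 = -240777 - 1*(-47351560000/7) = -240777 + 47351560000/7 = 47349874561/7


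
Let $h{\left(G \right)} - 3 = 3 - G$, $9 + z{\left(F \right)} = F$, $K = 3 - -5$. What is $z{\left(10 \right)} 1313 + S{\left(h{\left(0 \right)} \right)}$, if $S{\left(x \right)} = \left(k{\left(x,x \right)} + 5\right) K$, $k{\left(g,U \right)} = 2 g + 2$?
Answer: $1465$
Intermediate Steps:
$k{\left(g,U \right)} = 2 + 2 g$
$K = 8$ ($K = 3 + 5 = 8$)
$z{\left(F \right)} = -9 + F$
$h{\left(G \right)} = 6 - G$ ($h{\left(G \right)} = 3 - \left(-3 + G\right) = 6 - G$)
$S{\left(x \right)} = 56 + 16 x$ ($S{\left(x \right)} = \left(\left(2 + 2 x\right) + 5\right) 8 = \left(7 + 2 x\right) 8 = 56 + 16 x$)
$z{\left(10 \right)} 1313 + S{\left(h{\left(0 \right)} \right)} = \left(-9 + 10\right) 1313 + \left(56 + 16 \left(6 - 0\right)\right) = 1 \cdot 1313 + \left(56 + 16 \left(6 + 0\right)\right) = 1313 + \left(56 + 16 \cdot 6\right) = 1313 + \left(56 + 96\right) = 1313 + 152 = 1465$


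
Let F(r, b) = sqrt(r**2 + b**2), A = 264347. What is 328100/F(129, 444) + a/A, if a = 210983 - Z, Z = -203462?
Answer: 414445/264347 + 328100*sqrt(23753)/71259 ≈ 711.19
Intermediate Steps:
a = 414445 (a = 210983 - 1*(-203462) = 210983 + 203462 = 414445)
F(r, b) = sqrt(b**2 + r**2)
328100/F(129, 444) + a/A = 328100/(sqrt(444**2 + 129**2)) + 414445/264347 = 328100/(sqrt(197136 + 16641)) + 414445*(1/264347) = 328100/(sqrt(213777)) + 414445/264347 = 328100/((3*sqrt(23753))) + 414445/264347 = 328100*(sqrt(23753)/71259) + 414445/264347 = 328100*sqrt(23753)/71259 + 414445/264347 = 414445/264347 + 328100*sqrt(23753)/71259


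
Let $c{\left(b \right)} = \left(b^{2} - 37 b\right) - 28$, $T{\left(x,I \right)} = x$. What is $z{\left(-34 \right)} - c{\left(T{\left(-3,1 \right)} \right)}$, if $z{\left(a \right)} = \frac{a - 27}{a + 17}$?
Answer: $- \frac{1503}{17} \approx -88.412$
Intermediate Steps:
$z{\left(a \right)} = \frac{-27 + a}{17 + a}$
$c{\left(b \right)} = -28 + b^{2} - 37 b$
$z{\left(-34 \right)} - c{\left(T{\left(-3,1 \right)} \right)} = \frac{-27 - 34}{17 - 34} - \left(-28 + \left(-3\right)^{2} - -111\right) = \frac{1}{-17} \left(-61\right) - \left(-28 + 9 + 111\right) = \left(- \frac{1}{17}\right) \left(-61\right) - 92 = \frac{61}{17} - 92 = - \frac{1503}{17}$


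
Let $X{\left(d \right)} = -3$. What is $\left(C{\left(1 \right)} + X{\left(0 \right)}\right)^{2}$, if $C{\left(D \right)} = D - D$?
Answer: $9$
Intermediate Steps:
$C{\left(D \right)} = 0$
$\left(C{\left(1 \right)} + X{\left(0 \right)}\right)^{2} = \left(0 - 3\right)^{2} = \left(-3\right)^{2} = 9$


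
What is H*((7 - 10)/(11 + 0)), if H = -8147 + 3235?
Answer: 14736/11 ≈ 1339.6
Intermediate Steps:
H = -4912
H*((7 - 10)/(11 + 0)) = -4912*(7 - 10)/(11 + 0) = -(-14736)/11 = -4912*(-3/11) = 14736/11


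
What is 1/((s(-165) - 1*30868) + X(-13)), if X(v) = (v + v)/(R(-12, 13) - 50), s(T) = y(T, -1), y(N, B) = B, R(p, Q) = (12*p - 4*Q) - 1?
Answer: -19/586509 ≈ -3.2395e-5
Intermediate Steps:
R(p, Q) = -1 - 4*Q + 12*p (R(p, Q) = (-4*Q + 12*p) - 1 = -1 - 4*Q + 12*p)
s(T) = -1
X(v) = -2*v/247 (X(v) = (v + v)/((-1 - 4*13 + 12*(-12)) - 50) = (2*v)/((-1 - 52 - 144) - 50) = (2*v)/(-197 - 50) = (2*v)/(-247) = (2*v)*(-1/247) = -2*v/247)
1/((s(-165) - 1*30868) + X(-13)) = 1/((-1 - 1*30868) - 2/247*(-13)) = 1/((-1 - 30868) + 2/19) = 1/(-30869 + 2/19) = 1/(-586509/19) = -19/586509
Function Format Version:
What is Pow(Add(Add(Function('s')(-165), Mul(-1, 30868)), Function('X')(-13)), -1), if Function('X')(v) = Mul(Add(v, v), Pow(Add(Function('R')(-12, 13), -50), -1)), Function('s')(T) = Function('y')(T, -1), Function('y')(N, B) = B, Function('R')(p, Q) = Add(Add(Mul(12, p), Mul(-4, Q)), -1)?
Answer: Rational(-19, 586509) ≈ -3.2395e-5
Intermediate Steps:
Function('R')(p, Q) = Add(-1, Mul(-4, Q), Mul(12, p)) (Function('R')(p, Q) = Add(Add(Mul(-4, Q), Mul(12, p)), -1) = Add(-1, Mul(-4, Q), Mul(12, p)))
Function('s')(T) = -1
Function('X')(v) = Mul(Rational(-2, 247), v) (Function('X')(v) = Mul(Add(v, v), Pow(Add(Add(-1, Mul(-4, 13), Mul(12, -12)), -50), -1)) = Mul(Mul(2, v), Pow(Add(Add(-1, -52, -144), -50), -1)) = Mul(Mul(2, v), Pow(Add(-197, -50), -1)) = Mul(Mul(2, v), Pow(-247, -1)) = Mul(Mul(2, v), Rational(-1, 247)) = Mul(Rational(-2, 247), v))
Pow(Add(Add(Function('s')(-165), Mul(-1, 30868)), Function('X')(-13)), -1) = Pow(Add(Add(-1, Mul(-1, 30868)), Mul(Rational(-2, 247), -13)), -1) = Pow(Add(Add(-1, -30868), Rational(2, 19)), -1) = Pow(Add(-30869, Rational(2, 19)), -1) = Pow(Rational(-586509, 19), -1) = Rational(-19, 586509)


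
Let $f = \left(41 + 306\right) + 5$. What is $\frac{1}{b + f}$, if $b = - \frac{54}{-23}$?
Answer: $\frac{23}{8150} \approx 0.0028221$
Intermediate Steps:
$b = \frac{54}{23}$ ($b = \left(-54\right) \left(- \frac{1}{23}\right) = \frac{54}{23} \approx 2.3478$)
$f = 352$ ($f = 347 + 5 = 352$)
$\frac{1}{b + f} = \frac{1}{\frac{54}{23} + 352} = \frac{1}{\frac{8150}{23}} = \frac{23}{8150}$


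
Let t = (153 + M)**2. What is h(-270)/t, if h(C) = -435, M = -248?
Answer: -87/1805 ≈ -0.048199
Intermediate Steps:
t = 9025 (t = (153 - 248)**2 = (-95)**2 = 9025)
h(-270)/t = -435/9025 = -435*1/9025 = -87/1805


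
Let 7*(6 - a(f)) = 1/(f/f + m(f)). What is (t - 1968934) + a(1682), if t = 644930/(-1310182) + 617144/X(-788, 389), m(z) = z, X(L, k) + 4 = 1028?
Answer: -1944422985752800279/987856265088 ≈ -1.9683e+6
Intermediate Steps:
X(L, k) = 1024 (X(L, k) = -4 + 1028 = 1024)
t = 50494409493/83851648 (t = 644930/(-1310182) + 617144/1024 = 644930*(-1/1310182) + 617144*(1/1024) = -322465/655091 + 77143/128 = 50494409493/83851648 ≈ 602.19)
a(f) = 6 - 1/(7*(1 + f)) (a(f) = 6 - 1/(7*(f/f + f)) = 6 - 1/(7*(1 + f)))
(t - 1968934) + a(1682) = (50494409493/83851648 - 1968934) + (41 + 42*1682)/(7*(1 + 1682)) = -165047866293739/83851648 + (⅐)*(41 + 70644)/1683 = -165047866293739/83851648 + (⅐)*(1/1683)*70685 = -165047866293739/83851648 + 70685/11781 = -1944422985752800279/987856265088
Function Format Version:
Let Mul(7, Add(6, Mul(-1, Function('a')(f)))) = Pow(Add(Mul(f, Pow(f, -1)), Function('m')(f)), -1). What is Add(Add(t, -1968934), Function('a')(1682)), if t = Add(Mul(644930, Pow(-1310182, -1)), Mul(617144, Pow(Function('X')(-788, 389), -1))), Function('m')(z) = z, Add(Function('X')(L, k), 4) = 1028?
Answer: Rational(-1944422985752800279, 987856265088) ≈ -1.9683e+6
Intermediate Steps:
Function('X')(L, k) = 1024 (Function('X')(L, k) = Add(-4, 1028) = 1024)
t = Rational(50494409493, 83851648) (t = Add(Mul(644930, Pow(-1310182, -1)), Mul(617144, Pow(1024, -1))) = Add(Mul(644930, Rational(-1, 1310182)), Mul(617144, Rational(1, 1024))) = Add(Rational(-322465, 655091), Rational(77143, 128)) = Rational(50494409493, 83851648) ≈ 602.19)
Function('a')(f) = Add(6, Mul(Rational(-1, 7), Pow(Add(1, f), -1))) (Function('a')(f) = Add(6, Mul(Rational(-1, 7), Pow(Add(Mul(f, Pow(f, -1)), f), -1))) = Add(6, Mul(Rational(-1, 7), Pow(Add(1, f), -1))))
Add(Add(t, -1968934), Function('a')(1682)) = Add(Add(Rational(50494409493, 83851648), -1968934), Mul(Rational(1, 7), Pow(Add(1, 1682), -1), Add(41, Mul(42, 1682)))) = Add(Rational(-165047866293739, 83851648), Mul(Rational(1, 7), Pow(1683, -1), Add(41, 70644))) = Add(Rational(-165047866293739, 83851648), Mul(Rational(1, 7), Rational(1, 1683), 70685)) = Add(Rational(-165047866293739, 83851648), Rational(70685, 11781)) = Rational(-1944422985752800279, 987856265088)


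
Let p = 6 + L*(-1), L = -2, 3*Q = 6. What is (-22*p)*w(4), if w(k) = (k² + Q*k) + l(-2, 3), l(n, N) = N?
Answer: -4752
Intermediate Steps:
Q = 2 (Q = (⅓)*6 = 2)
w(k) = 3 + k² + 2*k (w(k) = (k² + 2*k) + 3 = 3 + k² + 2*k)
p = 8 (p = 6 - 2*(-1) = 6 + 2 = 8)
(-22*p)*w(4) = (-22*8)*(3 + 4² + 2*4) = -176*(3 + 16 + 8) = -176*27 = -4752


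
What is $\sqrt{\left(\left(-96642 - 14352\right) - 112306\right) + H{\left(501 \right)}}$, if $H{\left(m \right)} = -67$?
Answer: $i \sqrt{223367} \approx 472.62 i$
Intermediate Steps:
$\sqrt{\left(\left(-96642 - 14352\right) - 112306\right) + H{\left(501 \right)}} = \sqrt{\left(\left(-96642 - 14352\right) - 112306\right) - 67} = \sqrt{\left(-110994 - 112306\right) - 67} = \sqrt{-223300 - 67} = \sqrt{-223367} = i \sqrt{223367}$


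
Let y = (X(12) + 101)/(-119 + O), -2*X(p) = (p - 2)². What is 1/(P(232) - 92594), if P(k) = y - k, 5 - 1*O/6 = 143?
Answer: -947/87906273 ≈ -1.0773e-5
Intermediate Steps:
X(p) = -(-2 + p)²/2 (X(p) = -(p - 2)²/2 = -(-2 + p)²/2)
O = -828 (O = 30 - 6*143 = 30 - 858 = -828)
y = -51/947 (y = (-(-2 + 12)²/2 + 101)/(-119 - 828) = (-½*10² + 101)/(-947) = (-½*100 + 101)*(-1/947) = (-50 + 101)*(-1/947) = 51*(-1/947) = -51/947 ≈ -0.053854)
P(k) = -51/947 - k
1/(P(232) - 92594) = 1/((-51/947 - 1*232) - 92594) = 1/((-51/947 - 232) - 92594) = 1/(-219755/947 - 92594) = 1/(-87906273/947) = -947/87906273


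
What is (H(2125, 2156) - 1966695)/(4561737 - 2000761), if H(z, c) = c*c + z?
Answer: 1341883/1280488 ≈ 1.0479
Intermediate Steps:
H(z, c) = z + c² (H(z, c) = c² + z = z + c²)
(H(2125, 2156) - 1966695)/(4561737 - 2000761) = ((2125 + 2156²) - 1966695)/(4561737 - 2000761) = ((2125 + 4648336) - 1966695)/2560976 = (4650461 - 1966695)*(1/2560976) = 2683766*(1/2560976) = 1341883/1280488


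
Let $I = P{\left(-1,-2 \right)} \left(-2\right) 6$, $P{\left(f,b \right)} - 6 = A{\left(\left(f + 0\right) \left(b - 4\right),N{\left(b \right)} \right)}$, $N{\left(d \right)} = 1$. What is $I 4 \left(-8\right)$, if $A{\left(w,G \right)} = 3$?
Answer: $3456$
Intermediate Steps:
$P{\left(f,b \right)} = 9$ ($P{\left(f,b \right)} = 6 + 3 = 9$)
$I = -108$ ($I = 9 \left(-2\right) 6 = \left(-18\right) 6 = -108$)
$I 4 \left(-8\right) = \left(-108\right) 4 \left(-8\right) = \left(-432\right) \left(-8\right) = 3456$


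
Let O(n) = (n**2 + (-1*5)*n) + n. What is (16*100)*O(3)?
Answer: -4800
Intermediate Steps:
O(n) = n**2 - 4*n (O(n) = (n**2 - 5*n) + n = n**2 - 4*n)
(16*100)*O(3) = (16*100)*(3*(-4 + 3)) = 1600*(3*(-1)) = 1600*(-3) = -4800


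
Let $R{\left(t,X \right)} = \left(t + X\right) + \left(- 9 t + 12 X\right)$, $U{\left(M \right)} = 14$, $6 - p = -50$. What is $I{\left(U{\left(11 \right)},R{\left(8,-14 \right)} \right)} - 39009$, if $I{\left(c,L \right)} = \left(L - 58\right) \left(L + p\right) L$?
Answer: $-14247969$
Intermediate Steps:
$p = 56$ ($p = 6 - -50 = 6 + 50 = 56$)
$R{\left(t,X \right)} = - 8 t + 13 X$ ($R{\left(t,X \right)} = \left(X + t\right) + \left(- 9 t + 12 X\right) = - 8 t + 13 X$)
$I{\left(c,L \right)} = L \left(-58 + L\right) \left(56 + L\right)$ ($I{\left(c,L \right)} = \left(L - 58\right) \left(L + 56\right) L = \left(-58 + L\right) \left(56 + L\right) L = L \left(-58 + L\right) \left(56 + L\right)$)
$I{\left(U{\left(11 \right)},R{\left(8,-14 \right)} \right)} - 39009 = \left(\left(-8\right) 8 + 13 \left(-14\right)\right) \left(-3248 + \left(\left(-8\right) 8 + 13 \left(-14\right)\right)^{2} - 2 \left(\left(-8\right) 8 + 13 \left(-14\right)\right)\right) - 39009 = \left(-64 - 182\right) \left(-3248 + \left(-64 - 182\right)^{2} - 2 \left(-64 - 182\right)\right) - 39009 = - 246 \left(-3248 + \left(-246\right)^{2} - -492\right) - 39009 = - 246 \left(-3248 + 60516 + 492\right) - 39009 = \left(-246\right) 57760 - 39009 = -14208960 - 39009 = -14247969$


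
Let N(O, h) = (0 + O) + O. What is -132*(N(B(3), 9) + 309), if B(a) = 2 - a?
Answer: -40524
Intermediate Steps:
N(O, h) = 2*O (N(O, h) = O + O = 2*O)
-132*(N(B(3), 9) + 309) = -132*(2*(2 - 1*3) + 309) = -132*(2*(2 - 3) + 309) = -132*(2*(-1) + 309) = -132*(-2 + 309) = -132*307 = -40524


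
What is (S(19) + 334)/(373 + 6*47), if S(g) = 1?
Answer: 67/131 ≈ 0.51145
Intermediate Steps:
(S(19) + 334)/(373 + 6*47) = (1 + 334)/(373 + 6*47) = 335/(373 + 282) = 335/655 = 335*(1/655) = 67/131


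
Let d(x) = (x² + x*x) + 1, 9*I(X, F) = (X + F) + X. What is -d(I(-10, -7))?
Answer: -19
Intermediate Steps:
I(X, F) = F/9 + 2*X/9 (I(X, F) = ((X + F) + X)/9 = ((F + X) + X)/9 = (F + 2*X)/9 = F/9 + 2*X/9)
d(x) = 1 + 2*x² (d(x) = (x² + x²) + 1 = 2*x² + 1 = 1 + 2*x²)
-d(I(-10, -7)) = -(1 + 2*((⅑)*(-7) + (2/9)*(-10))²) = -(1 + 2*(-7/9 - 20/9)²) = -(1 + 2*(-3)²) = -(1 + 2*9) = -(1 + 18) = -1*19 = -19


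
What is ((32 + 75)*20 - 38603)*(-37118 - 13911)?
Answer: 1860670427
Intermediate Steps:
((32 + 75)*20 - 38603)*(-37118 - 13911) = (107*20 - 38603)*(-51029) = (2140 - 38603)*(-51029) = -36463*(-51029) = 1860670427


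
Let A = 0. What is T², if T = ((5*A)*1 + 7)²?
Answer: 2401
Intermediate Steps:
T = 49 (T = ((5*0)*1 + 7)² = (0*1 + 7)² = (0 + 7)² = 7² = 49)
T² = 49² = 2401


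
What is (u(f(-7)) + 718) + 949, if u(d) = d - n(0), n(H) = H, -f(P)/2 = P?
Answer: 1681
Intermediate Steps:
f(P) = -2*P
u(d) = d (u(d) = d - 1*0 = d + 0 = d)
(u(f(-7)) + 718) + 949 = (-2*(-7) + 718) + 949 = (14 + 718) + 949 = 732 + 949 = 1681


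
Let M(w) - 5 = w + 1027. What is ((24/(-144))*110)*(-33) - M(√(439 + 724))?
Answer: -427 - √1163 ≈ -461.10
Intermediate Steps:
M(w) = 1032 + w (M(w) = 5 + (w + 1027) = 5 + (1027 + w) = 1032 + w)
((24/(-144))*110)*(-33) - M(√(439 + 724)) = ((24/(-144))*110)*(-33) - (1032 + √(439 + 724)) = ((24*(-1/144))*110)*(-33) - (1032 + √1163) = -⅙*110*(-33) + (-1032 - √1163) = -55/3*(-33) + (-1032 - √1163) = 605 + (-1032 - √1163) = -427 - √1163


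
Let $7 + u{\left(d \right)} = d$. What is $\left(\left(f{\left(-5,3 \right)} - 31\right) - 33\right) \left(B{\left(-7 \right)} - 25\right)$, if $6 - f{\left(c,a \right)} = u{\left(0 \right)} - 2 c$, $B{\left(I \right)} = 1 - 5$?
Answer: $1769$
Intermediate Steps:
$u{\left(d \right)} = -7 + d$
$B{\left(I \right)} = -4$ ($B{\left(I \right)} = 1 - 5 = -4$)
$f{\left(c,a \right)} = 13 + 2 c$ ($f{\left(c,a \right)} = 6 - \left(\left(-7 + 0\right) - 2 c\right) = 6 - \left(-7 - 2 c\right) = 6 + \left(7 + 2 c\right) = 13 + 2 c$)
$\left(\left(f{\left(-5,3 \right)} - 31\right) - 33\right) \left(B{\left(-7 \right)} - 25\right) = \left(\left(\left(13 + 2 \left(-5\right)\right) - 31\right) - 33\right) \left(-4 - 25\right) = \left(\left(\left(13 - 10\right) - 31\right) - 33\right) \left(-29\right) = \left(\left(3 - 31\right) - 33\right) \left(-29\right) = \left(-28 - 33\right) \left(-29\right) = \left(-61\right) \left(-29\right) = 1769$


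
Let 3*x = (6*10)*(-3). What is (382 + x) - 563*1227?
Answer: -690479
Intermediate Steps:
x = -60 (x = ((6*10)*(-3))/3 = (60*(-3))/3 = (⅓)*(-180) = -60)
(382 + x) - 563*1227 = (382 - 60) - 563*1227 = 322 - 690801 = -690479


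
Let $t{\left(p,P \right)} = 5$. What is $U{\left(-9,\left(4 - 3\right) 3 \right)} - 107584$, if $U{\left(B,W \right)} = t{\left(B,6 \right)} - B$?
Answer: $-107570$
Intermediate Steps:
$U{\left(B,W \right)} = 5 - B$
$U{\left(-9,\left(4 - 3\right) 3 \right)} - 107584 = \left(5 - -9\right) - 107584 = \left(5 + 9\right) - 107584 = 14 - 107584 = -107570$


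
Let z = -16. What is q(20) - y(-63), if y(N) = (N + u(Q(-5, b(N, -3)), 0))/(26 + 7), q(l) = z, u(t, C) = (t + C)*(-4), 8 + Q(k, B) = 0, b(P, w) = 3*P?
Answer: -497/33 ≈ -15.061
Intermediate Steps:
Q(k, B) = -8 (Q(k, B) = -8 + 0 = -8)
u(t, C) = -4*C - 4*t (u(t, C) = (C + t)*(-4) = -4*C - 4*t)
q(l) = -16
y(N) = 32/33 + N/33 (y(N) = (N + (-4*0 - 4*(-8)))/(26 + 7) = (N + (0 + 32))/33 = (N + 32)*(1/33) = (32 + N)*(1/33) = 32/33 + N/33)
q(20) - y(-63) = -16 - (32/33 + (1/33)*(-63)) = -16 - (32/33 - 21/11) = -16 - 1*(-31/33) = -16 + 31/33 = -497/33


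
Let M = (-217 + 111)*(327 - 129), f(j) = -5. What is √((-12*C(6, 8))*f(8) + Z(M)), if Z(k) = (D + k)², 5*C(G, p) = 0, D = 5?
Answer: 20983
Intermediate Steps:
C(G, p) = 0 (C(G, p) = (⅕)*0 = 0)
M = -20988 (M = -106*198 = -20988)
Z(k) = (5 + k)²
√((-12*C(6, 8))*f(8) + Z(M)) = √(-12*0*(-5) + (5 - 20988)²) = √(0*(-5) + (-20983)²) = √(0 + 440286289) = √440286289 = 20983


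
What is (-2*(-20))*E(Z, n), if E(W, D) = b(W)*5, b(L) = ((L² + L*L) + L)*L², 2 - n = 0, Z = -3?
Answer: 27000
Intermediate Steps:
n = 2 (n = 2 - 1*0 = 2 + 0 = 2)
b(L) = L²*(L + 2*L²) (b(L) = ((L² + L²) + L)*L² = (2*L² + L)*L² = (L + 2*L²)*L² = L²*(L + 2*L²))
E(W, D) = 5*W³*(1 + 2*W) (E(W, D) = (W³*(1 + 2*W))*5 = 5*W³*(1 + 2*W))
(-2*(-20))*E(Z, n) = (-2*(-20))*((-3)³*(5 + 10*(-3))) = 40*(-27*(5 - 30)) = 40*(-27*(-25)) = 40*675 = 27000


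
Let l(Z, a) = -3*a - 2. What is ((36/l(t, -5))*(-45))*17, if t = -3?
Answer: -27540/13 ≈ -2118.5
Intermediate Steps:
l(Z, a) = -2 - 3*a
((36/l(t, -5))*(-45))*17 = ((36/(-2 - 3*(-5)))*(-45))*17 = ((36/(-2 + 15))*(-45))*17 = ((36/13)*(-45))*17 = -1620/13*17 = -27540/13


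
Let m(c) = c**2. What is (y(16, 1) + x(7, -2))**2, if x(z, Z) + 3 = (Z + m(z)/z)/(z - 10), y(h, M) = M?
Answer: 121/9 ≈ 13.444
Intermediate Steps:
x(z, Z) = -3 + (Z + z)/(-10 + z) (x(z, Z) = -3 + (Z + z**2/z)/(z - 10) = -3 + (Z + z)/(-10 + z))
(y(16, 1) + x(7, -2))**2 = (1 + (30 - 2 - 2*7)/(-10 + 7))**2 = (1 + (30 - 2 - 14)/(-3))**2 = (1 - 1/3*14)**2 = (1 - 14/3)**2 = (-11/3)**2 = 121/9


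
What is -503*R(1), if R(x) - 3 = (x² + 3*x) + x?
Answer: -4024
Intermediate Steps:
R(x) = 3 + x² + 4*x (R(x) = 3 + ((x² + 3*x) + x) = 3 + (x² + 4*x) = 3 + x² + 4*x)
-503*R(1) = -503*(3 + 1² + 4*1) = -503*(3 + 1 + 4) = -503*8 = -4024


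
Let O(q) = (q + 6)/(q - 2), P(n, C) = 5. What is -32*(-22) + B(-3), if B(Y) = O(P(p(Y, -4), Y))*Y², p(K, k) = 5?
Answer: 737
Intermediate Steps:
O(q) = (6 + q)/(-2 + q)
B(Y) = 11*Y²/3 (B(Y) = ((6 + 5)/(-2 + 5))*Y² = (11/3)*Y² = ((⅓)*11)*Y² = 11*Y²/3)
-32*(-22) + B(-3) = -32*(-22) + (11/3)*(-3)² = 704 + (11/3)*9 = 704 + 33 = 737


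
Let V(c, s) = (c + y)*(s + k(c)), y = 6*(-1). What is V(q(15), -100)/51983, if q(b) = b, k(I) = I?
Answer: -765/51983 ≈ -0.014716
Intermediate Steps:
y = -6
V(c, s) = (-6 + c)*(c + s) (V(c, s) = (c - 6)*(s + c) = (-6 + c)*(c + s))
V(q(15), -100)/51983 = (15² - 6*15 - 6*(-100) + 15*(-100))/51983 = (225 - 90 + 600 - 1500)*(1/51983) = -765*1/51983 = -765/51983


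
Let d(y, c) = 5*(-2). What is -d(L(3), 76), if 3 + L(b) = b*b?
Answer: 10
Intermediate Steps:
L(b) = -3 + b² (L(b) = -3 + b*b = -3 + b²)
d(y, c) = -10
-d(L(3), 76) = -1*(-10) = 10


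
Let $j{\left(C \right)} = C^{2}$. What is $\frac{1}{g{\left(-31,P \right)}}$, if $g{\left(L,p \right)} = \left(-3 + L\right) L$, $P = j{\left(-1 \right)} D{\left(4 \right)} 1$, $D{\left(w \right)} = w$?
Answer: $\frac{1}{1054} \approx 0.00094877$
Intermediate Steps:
$P = 4$ ($P = \left(-1\right)^{2} \cdot 4 \cdot 1 = 1 \cdot 4 \cdot 1 = 4 \cdot 1 = 4$)
$g{\left(L,p \right)} = L \left(-3 + L\right)$
$\frac{1}{g{\left(-31,P \right)}} = \frac{1}{\left(-31\right) \left(-3 - 31\right)} = \frac{1}{\left(-31\right) \left(-34\right)} = \frac{1}{1054}$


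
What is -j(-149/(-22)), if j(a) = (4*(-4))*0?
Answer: 0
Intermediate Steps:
j(a) = 0 (j(a) = -16*0 = 0)
-j(-149/(-22)) = -1*0 = 0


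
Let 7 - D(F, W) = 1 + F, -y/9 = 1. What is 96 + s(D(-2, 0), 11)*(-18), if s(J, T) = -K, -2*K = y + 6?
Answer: 123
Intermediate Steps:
y = -9 (y = -9*1 = -9)
D(F, W) = 6 - F (D(F, W) = 7 - (1 + F) = 7 + (-1 - F) = 6 - F)
K = 3/2 (K = -(-9 + 6)/2 = -½*(-3) = 3/2 ≈ 1.5000)
s(J, T) = -3/2 (s(J, T) = -1*3/2 = -3/2)
96 + s(D(-2, 0), 11)*(-18) = 96 - 3/2*(-18) = 96 + 27 = 123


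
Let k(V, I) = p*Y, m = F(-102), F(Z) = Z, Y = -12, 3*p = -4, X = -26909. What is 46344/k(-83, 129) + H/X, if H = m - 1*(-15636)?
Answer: 155852769/53818 ≈ 2895.9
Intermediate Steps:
p = -4/3 (p = (⅓)*(-4) = -4/3 ≈ -1.3333)
m = -102
k(V, I) = 16 (k(V, I) = -4/3*(-12) = 16)
H = 15534 (H = -102 - 1*(-15636) = -102 + 15636 = 15534)
46344/k(-83, 129) + H/X = 46344/16 + 15534/(-26909) = 46344*(1/16) + 15534*(-1/26909) = 5793/2 - 15534/26909 = 155852769/53818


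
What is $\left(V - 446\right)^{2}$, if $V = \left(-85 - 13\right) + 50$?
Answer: $244036$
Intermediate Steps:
$V = -48$ ($V = -98 + 50 = -48$)
$\left(V - 446\right)^{2} = \left(-48 - 446\right)^{2} = \left(-494\right)^{2} = 244036$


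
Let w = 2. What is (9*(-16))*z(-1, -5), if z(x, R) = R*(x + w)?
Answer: 720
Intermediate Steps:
z(x, R) = R*(2 + x) (z(x, R) = R*(x + 2) = R*(2 + x))
(9*(-16))*z(-1, -5) = (9*(-16))*(-5*(2 - 1)) = -(-720) = -144*(-5) = 720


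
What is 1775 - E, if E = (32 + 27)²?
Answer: -1706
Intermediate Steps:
E = 3481 (E = 59² = 3481)
1775 - E = 1775 - 1*3481 = 1775 - 3481 = -1706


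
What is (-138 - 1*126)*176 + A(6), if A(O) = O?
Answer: -46458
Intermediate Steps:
(-138 - 1*126)*176 + A(6) = (-138 - 1*126)*176 + 6 = (-138 - 126)*176 + 6 = -264*176 + 6 = -46464 + 6 = -46458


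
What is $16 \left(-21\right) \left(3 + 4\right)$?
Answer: $-2352$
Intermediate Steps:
$16 \left(-21\right) \left(3 + 4\right) = \left(-336\right) 7 = -2352$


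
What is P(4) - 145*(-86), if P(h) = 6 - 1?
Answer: 12475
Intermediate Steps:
P(h) = 5
P(4) - 145*(-86) = 5 - 145*(-86) = 5 + 12470 = 12475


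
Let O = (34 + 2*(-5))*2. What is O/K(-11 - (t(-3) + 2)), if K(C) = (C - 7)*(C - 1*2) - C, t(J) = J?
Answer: 24/107 ≈ 0.22430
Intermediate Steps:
O = 48 (O = (34 - 10)*2 = 24*2 = 48)
K(C) = -C + (-7 + C)*(-2 + C) (K(C) = (-7 + C)*(C - 2) - C = (-7 + C)*(-2 + C) - C = -C + (-7 + C)*(-2 + C))
O/K(-11 - (t(-3) + 2)) = 48/(14 + (-11 - (-3 + 2))² - 10*(-11 - (-3 + 2))) = 48/(14 + (-11 - 1*(-1))² - 10*(-11 - 1*(-1))) = 48/(14 + (-11 + 1)² - 10*(-11 + 1)) = 48/(14 + (-10)² - 10*(-10)) = 48/(14 + 100 + 100) = 48/214 = 48*(1/214) = 24/107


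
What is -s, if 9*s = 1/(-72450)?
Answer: 1/652050 ≈ 1.5336e-6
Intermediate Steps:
s = -1/652050 (s = (1/9)/(-72450) = (1/9)*(-1/72450) = -1/652050 ≈ -1.5336e-6)
-s = -1*(-1/652050) = 1/652050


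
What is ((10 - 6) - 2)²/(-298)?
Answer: -2/149 ≈ -0.013423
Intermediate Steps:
((10 - 6) - 2)²/(-298) = (4 - 2)²*(-1/298) = 2²*(-1/298) = 4*(-1/298) = -2/149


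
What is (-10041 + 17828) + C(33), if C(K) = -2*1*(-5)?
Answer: 7797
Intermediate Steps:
C(K) = 10 (C(K) = -2*(-5) = 10)
(-10041 + 17828) + C(33) = (-10041 + 17828) + 10 = 7787 + 10 = 7797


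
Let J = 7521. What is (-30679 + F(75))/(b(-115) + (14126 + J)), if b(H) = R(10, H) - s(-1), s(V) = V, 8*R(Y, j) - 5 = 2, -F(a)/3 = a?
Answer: -247232/173191 ≈ -1.4275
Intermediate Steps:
F(a) = -3*a
R(Y, j) = 7/8 (R(Y, j) = 5/8 + (1/8)*2 = 5/8 + 1/4 = 7/8)
b(H) = 15/8 (b(H) = 7/8 - 1*(-1) = 7/8 + 1 = 15/8)
(-30679 + F(75))/(b(-115) + (14126 + J)) = (-30679 - 3*75)/(15/8 + (14126 + 7521)) = (-30679 - 225)/(15/8 + 21647) = -30904/173191/8 = -30904*8/173191 = -247232/173191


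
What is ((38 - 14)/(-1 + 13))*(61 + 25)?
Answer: 172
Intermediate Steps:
((38 - 14)/(-1 + 13))*(61 + 25) = (24/12)*86 = (24*(1/12))*86 = 2*86 = 172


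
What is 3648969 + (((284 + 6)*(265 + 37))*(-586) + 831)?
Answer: -47672080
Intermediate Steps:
3648969 + (((284 + 6)*(265 + 37))*(-586) + 831) = 3648969 + ((290*302)*(-586) + 831) = 3648969 + (87580*(-586) + 831) = 3648969 + (-51321880 + 831) = 3648969 - 51321049 = -47672080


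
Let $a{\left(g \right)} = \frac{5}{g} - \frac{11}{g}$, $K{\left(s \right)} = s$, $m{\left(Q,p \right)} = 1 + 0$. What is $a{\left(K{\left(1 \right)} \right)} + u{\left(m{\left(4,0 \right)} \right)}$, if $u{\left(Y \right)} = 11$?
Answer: $5$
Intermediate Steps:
$m{\left(Q,p \right)} = 1$
$a{\left(g \right)} = - \frac{6}{g}$
$a{\left(K{\left(1 \right)} \right)} + u{\left(m{\left(4,0 \right)} \right)} = - \frac{6}{1} + 11 = \left(-6\right) 1 + 11 = -6 + 11 = 5$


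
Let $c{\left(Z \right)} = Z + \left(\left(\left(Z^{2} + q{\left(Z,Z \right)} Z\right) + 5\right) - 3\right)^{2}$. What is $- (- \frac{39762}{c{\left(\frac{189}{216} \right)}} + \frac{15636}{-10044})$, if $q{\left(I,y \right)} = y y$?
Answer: $\frac{323284849141}{103027167} \approx 3137.9$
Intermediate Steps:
$q{\left(I,y \right)} = y^{2}$
$c{\left(Z \right)} = Z + \left(2 + Z^{2} + Z^{3}\right)^{2}$ ($c{\left(Z \right)} = Z + \left(\left(\left(Z^{2} + Z^{2} Z\right) + 5\right) - 3\right)^{2} = Z + \left(\left(\left(Z^{2} + Z^{3}\right) + 5\right) - 3\right)^{2} = Z + \left(\left(5 + Z^{2} + Z^{3}\right) - 3\right)^{2} = Z + \left(2 + Z^{2} + Z^{3}\right)^{2}$)
$- (- \frac{39762}{c{\left(\frac{189}{216} \right)}} + \frac{15636}{-10044}) = - (- \frac{39762}{\frac{189}{216} + \left(2 + \left(\frac{189}{216}\right)^{2} + \left(\frac{189}{216}\right)^{3}\right)^{2}} + \frac{15636}{-10044}) = - (- \frac{39762}{189 \cdot \frac{1}{216} + \left(2 + \left(189 \cdot \frac{1}{216}\right)^{2} + \left(189 \cdot \frac{1}{216}\right)^{3}\right)^{2}} + 15636 \left(- \frac{1}{10044}\right)) = - (- \frac{39762}{\frac{7}{8} + \left(2 + \left(\frac{7}{8}\right)^{2} + \left(\frac{7}{8}\right)^{3}\right)^{2}} - \frac{1303}{837}) = - (- \frac{39762}{\frac{7}{8} + \left(2 + \frac{49}{64} + \frac{343}{512}\right)^{2}} - \frac{1303}{837}) = - (- \frac{39762}{\frac{7}{8} + \left(\frac{1759}{512}\right)^{2}} - \frac{1303}{837}) = - (- \frac{39762}{\frac{7}{8} + \frac{3094081}{262144}} - \frac{1303}{837}) = - (- \frac{39762}{\frac{3323457}{262144}} - \frac{1303}{837}) = - (\left(-39762\right) \frac{262144}{3323457} - \frac{1303}{837}) = - (- \frac{1158152192}{369273} - \frac{1303}{837}) = \left(-1\right) \left(- \frac{323284849141}{103027167}\right) = \frac{323284849141}{103027167}$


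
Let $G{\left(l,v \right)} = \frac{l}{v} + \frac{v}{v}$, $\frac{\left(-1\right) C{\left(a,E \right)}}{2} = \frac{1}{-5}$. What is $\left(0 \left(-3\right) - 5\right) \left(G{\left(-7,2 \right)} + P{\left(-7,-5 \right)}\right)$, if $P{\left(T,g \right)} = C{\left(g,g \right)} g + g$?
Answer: $\frac{95}{2} \approx 47.5$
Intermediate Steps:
$C{\left(a,E \right)} = \frac{2}{5}$ ($C{\left(a,E \right)} = - \frac{2}{-5} = \left(-2\right) \left(- \frac{1}{5}\right) = \frac{2}{5}$)
$P{\left(T,g \right)} = \frac{7 g}{5}$ ($P{\left(T,g \right)} = \frac{2 g}{5} + g = \frac{7 g}{5}$)
$G{\left(l,v \right)} = 1 + \frac{l}{v}$ ($G{\left(l,v \right)} = \frac{l}{v} + 1 = 1 + \frac{l}{v}$)
$\left(0 \left(-3\right) - 5\right) \left(G{\left(-7,2 \right)} + P{\left(-7,-5 \right)}\right) = \left(0 \left(-3\right) - 5\right) \left(\frac{-7 + 2}{2} + \frac{7}{5} \left(-5\right)\right) = \left(0 - 5\right) \left(\frac{1}{2} \left(-5\right) - 7\right) = - 5 \left(- \frac{5}{2} - 7\right) = \left(-5\right) \left(- \frac{19}{2}\right) = \frac{95}{2}$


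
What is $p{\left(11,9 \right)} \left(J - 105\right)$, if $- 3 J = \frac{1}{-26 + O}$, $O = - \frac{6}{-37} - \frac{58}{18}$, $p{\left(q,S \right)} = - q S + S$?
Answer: $\frac{91437660}{9677} \approx 9449.0$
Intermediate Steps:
$p{\left(q,S \right)} = S - S q$ ($p{\left(q,S \right)} = - S q + S = S - S q$)
$O = - \frac{1019}{333}$ ($O = \left(-6\right) \left(- \frac{1}{37}\right) - \frac{29}{9} = \frac{6}{37} - \frac{29}{9} = - \frac{1019}{333} \approx -3.0601$)
$J = \frac{111}{9677}$ ($J = - \frac{1}{3 \left(-26 - \frac{1019}{333}\right)} = - \frac{1}{3 \left(- \frac{9677}{333}\right)} = \left(- \frac{1}{3}\right) \left(- \frac{333}{9677}\right) = \frac{111}{9677} \approx 0.01147$)
$p{\left(11,9 \right)} \left(J - 105\right) = 9 \left(1 - 11\right) \left(\frac{111}{9677} - 105\right) = 9 \left(1 - 11\right) \left(- \frac{1015974}{9677}\right) = 9 \left(-10\right) \left(- \frac{1015974}{9677}\right) = \left(-90\right) \left(- \frac{1015974}{9677}\right) = \frac{91437660}{9677}$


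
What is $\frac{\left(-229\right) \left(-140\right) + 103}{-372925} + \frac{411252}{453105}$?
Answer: $\frac{9252862399}{11264945475} \approx 0.82139$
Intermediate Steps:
$\frac{\left(-229\right) \left(-140\right) + 103}{-372925} + \frac{411252}{453105} = \left(32060 + 103\right) \left(- \frac{1}{372925}\right) + 411252 \cdot \frac{1}{453105} = 32163 \left(- \frac{1}{372925}\right) + \frac{137084}{151035} = - \frac{32163}{372925} + \frac{137084}{151035} = \frac{9252862399}{11264945475}$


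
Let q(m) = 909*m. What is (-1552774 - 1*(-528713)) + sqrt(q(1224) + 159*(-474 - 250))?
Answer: -1024061 + 50*sqrt(399) ≈ -1.0231e+6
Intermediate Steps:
(-1552774 - 1*(-528713)) + sqrt(q(1224) + 159*(-474 - 250)) = (-1552774 - 1*(-528713)) + sqrt(909*1224 + 159*(-474 - 250)) = (-1552774 + 528713) + sqrt(1112616 + 159*(-724)) = -1024061 + sqrt(1112616 - 115116) = -1024061 + sqrt(997500) = -1024061 + 50*sqrt(399)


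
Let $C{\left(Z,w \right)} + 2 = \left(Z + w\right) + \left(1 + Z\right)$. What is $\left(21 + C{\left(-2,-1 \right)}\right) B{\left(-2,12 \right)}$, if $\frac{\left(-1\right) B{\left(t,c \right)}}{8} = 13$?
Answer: $-1560$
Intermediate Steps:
$B{\left(t,c \right)} = -104$ ($B{\left(t,c \right)} = \left(-8\right) 13 = -104$)
$C{\left(Z,w \right)} = -1 + w + 2 Z$ ($C{\left(Z,w \right)} = -2 + \left(\left(Z + w\right) + \left(1 + Z\right)\right) = -2 + \left(1 + w + 2 Z\right) = -1 + w + 2 Z$)
$\left(21 + C{\left(-2,-1 \right)}\right) B{\left(-2,12 \right)} = \left(21 - 6\right) \left(-104\right) = 15 \left(-104\right) = -1560$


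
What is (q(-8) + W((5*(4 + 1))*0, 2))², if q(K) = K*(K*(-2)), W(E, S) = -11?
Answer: 19321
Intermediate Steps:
q(K) = -2*K² (q(K) = K*(-2*K) = -2*K²)
(q(-8) + W((5*(4 + 1))*0, 2))² = (-2*(-8)² - 11)² = (-2*64 - 11)² = (-128 - 11)² = (-139)² = 19321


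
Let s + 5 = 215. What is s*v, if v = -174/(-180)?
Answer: 203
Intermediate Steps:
s = 210 (s = -5 + 215 = 210)
v = 29/30 (v = -174*(-1/180) = 29/30 ≈ 0.96667)
s*v = 210*(29/30) = 203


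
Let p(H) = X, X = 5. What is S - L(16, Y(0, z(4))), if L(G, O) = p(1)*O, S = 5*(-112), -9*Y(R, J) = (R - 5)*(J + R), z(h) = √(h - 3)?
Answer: -5065/9 ≈ -562.78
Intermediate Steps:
p(H) = 5
z(h) = √(-3 + h)
Y(R, J) = -(-5 + R)*(J + R)/9 (Y(R, J) = -(R - 5)*(J + R)/9 = -(-5 + R)*(J + R)/9)
S = -560
L(G, O) = 5*O
S - L(16, Y(0, z(4))) = -560 - 5*(-⅑*0² + 5*√(-3 + 4)/9 + (5/9)*0 - ⅑*√(-3 + 4)*0) = -560 - 5*(-⅑*0 + 5*√1/9 + 0 - ⅑*√1*0) = -560 - 5*(0 + (5/9)*1 + 0 - ⅑*1*0) = -560 - 5*(0 + 5/9 + 0 + 0) = -560 - 5*5/9 = -560 - 1*25/9 = -560 - 25/9 = -5065/9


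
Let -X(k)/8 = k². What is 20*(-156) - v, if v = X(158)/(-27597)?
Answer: -86302352/27597 ≈ -3127.2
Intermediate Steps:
X(k) = -8*k²
v = 199712/27597 (v = -8*158²/(-27597) = -8*24964*(-1/27597) = -199712*(-1/27597) = 199712/27597 ≈ 7.2367)
20*(-156) - v = 20*(-156) - 1*199712/27597 = -3120 - 199712/27597 = -86302352/27597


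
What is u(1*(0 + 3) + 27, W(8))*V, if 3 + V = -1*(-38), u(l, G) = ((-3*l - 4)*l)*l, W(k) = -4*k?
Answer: -2961000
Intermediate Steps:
u(l, G) = l²*(-4 - 3*l) (u(l, G) = ((-4 - 3*l)*l)*l = (l*(-4 - 3*l))*l = l²*(-4 - 3*l))
V = 35 (V = -3 - 1*(-38) = -3 + 38 = 35)
u(1*(0 + 3) + 27, W(8))*V = ((1*(0 + 3) + 27)²*(-4 - 3*(1*(0 + 3) + 27)))*35 = ((1*3 + 27)²*(-4 - 3*(1*3 + 27)))*35 = ((3 + 27)²*(-4 - 3*(3 + 27)))*35 = (30²*(-4 - 3*30))*35 = (900*(-4 - 90))*35 = (900*(-94))*35 = -84600*35 = -2961000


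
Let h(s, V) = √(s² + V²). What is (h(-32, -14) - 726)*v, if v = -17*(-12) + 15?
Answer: -158994 + 438*√305 ≈ -1.5134e+5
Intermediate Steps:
v = 219 (v = 204 + 15 = 219)
h(s, V) = √(V² + s²)
(h(-32, -14) - 726)*v = (√((-14)² + (-32)²) - 726)*219 = (√(196 + 1024) - 726)*219 = (√1220 - 726)*219 = (2*√305 - 726)*219 = (-726 + 2*√305)*219 = -158994 + 438*√305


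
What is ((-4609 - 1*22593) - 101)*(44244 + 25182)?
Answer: -1895538078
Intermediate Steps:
((-4609 - 1*22593) - 101)*(44244 + 25182) = ((-4609 - 22593) - 101)*69426 = (-27202 - 101)*69426 = -27303*69426 = -1895538078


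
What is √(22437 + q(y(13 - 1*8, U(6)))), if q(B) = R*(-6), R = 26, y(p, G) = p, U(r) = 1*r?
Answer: √22281 ≈ 149.27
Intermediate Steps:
U(r) = r
q(B) = -156 (q(B) = 26*(-6) = -156)
√(22437 + q(y(13 - 1*8, U(6)))) = √(22437 - 156) = √22281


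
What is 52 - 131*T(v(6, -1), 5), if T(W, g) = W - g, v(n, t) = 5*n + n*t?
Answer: -2437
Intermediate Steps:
52 - 131*T(v(6, -1), 5) = 52 - 131*(6*(5 - 1) - 1*5) = 52 - 131*(6*4 - 5) = 52 - 131*(24 - 5) = 52 - 131*19 = 52 - 2489 = -2437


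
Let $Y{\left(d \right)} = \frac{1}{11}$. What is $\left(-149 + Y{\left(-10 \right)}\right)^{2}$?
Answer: $\frac{2683044}{121} \approx 22174.0$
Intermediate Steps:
$Y{\left(d \right)} = \frac{1}{11}$
$\left(-149 + Y{\left(-10 \right)}\right)^{2} = \left(-149 + \frac{1}{11}\right)^{2} = \left(- \frac{1638}{11}\right)^{2} = \frac{2683044}{121}$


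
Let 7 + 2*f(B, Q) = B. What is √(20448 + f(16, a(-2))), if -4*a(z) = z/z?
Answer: 9*√1010/2 ≈ 143.01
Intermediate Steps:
a(z) = -¼ (a(z) = -z/(4*z) = -¼*1 = -¼)
f(B, Q) = -7/2 + B/2
√(20448 + f(16, a(-2))) = √(20448 + (-7/2 + (½)*16)) = √(20448 + (-7/2 + 8)) = √(20448 + 9/2) = √(40905/2) = 9*√1010/2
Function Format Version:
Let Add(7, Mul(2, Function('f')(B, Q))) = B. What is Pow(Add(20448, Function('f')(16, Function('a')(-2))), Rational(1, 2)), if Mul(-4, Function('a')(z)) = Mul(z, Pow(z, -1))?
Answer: Mul(Rational(9, 2), Pow(1010, Rational(1, 2))) ≈ 143.01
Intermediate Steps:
Function('a')(z) = Rational(-1, 4) (Function('a')(z) = Mul(Rational(-1, 4), Mul(z, Pow(z, -1))) = Mul(Rational(-1, 4), 1) = Rational(-1, 4))
Function('f')(B, Q) = Add(Rational(-7, 2), Mul(Rational(1, 2), B))
Pow(Add(20448, Function('f')(16, Function('a')(-2))), Rational(1, 2)) = Pow(Add(20448, Add(Rational(-7, 2), Mul(Rational(1, 2), 16))), Rational(1, 2)) = Pow(Add(20448, Add(Rational(-7, 2), 8)), Rational(1, 2)) = Pow(Add(20448, Rational(9, 2)), Rational(1, 2)) = Pow(Rational(40905, 2), Rational(1, 2)) = Mul(Rational(9, 2), Pow(1010, Rational(1, 2)))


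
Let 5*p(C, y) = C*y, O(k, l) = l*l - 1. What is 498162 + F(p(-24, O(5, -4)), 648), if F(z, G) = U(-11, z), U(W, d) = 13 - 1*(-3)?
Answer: 498178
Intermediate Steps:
U(W, d) = 16 (U(W, d) = 13 + 3 = 16)
O(k, l) = -1 + l**2 (O(k, l) = l**2 - 1 = -1 + l**2)
p(C, y) = C*y/5 (p(C, y) = (C*y)/5 = C*y/5)
F(z, G) = 16
498162 + F(p(-24, O(5, -4)), 648) = 498162 + 16 = 498178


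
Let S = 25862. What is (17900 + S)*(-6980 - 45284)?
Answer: -2287177168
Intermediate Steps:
(17900 + S)*(-6980 - 45284) = (17900 + 25862)*(-6980 - 45284) = 43762*(-52264) = -2287177168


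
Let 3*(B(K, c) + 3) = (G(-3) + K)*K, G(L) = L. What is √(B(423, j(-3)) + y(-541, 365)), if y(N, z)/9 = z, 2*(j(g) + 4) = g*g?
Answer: √62502 ≈ 250.00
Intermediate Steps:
j(g) = -4 + g²/2 (j(g) = -4 + (g*g)/2 = -4 + g²/2)
y(N, z) = 9*z
B(K, c) = -3 + K*(-3 + K)/3 (B(K, c) = -3 + ((-3 + K)*K)/3 = -3 + (K*(-3 + K))/3 = -3 + K*(-3 + K)/3)
√(B(423, j(-3)) + y(-541, 365)) = √((-3 - 1*423 + (⅓)*423²) + 9*365) = √((-3 - 423 + (⅓)*178929) + 3285) = √((-3 - 423 + 59643) + 3285) = √(59217 + 3285) = √62502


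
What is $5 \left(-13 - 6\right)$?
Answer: $-95$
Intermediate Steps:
$5 \left(-13 - 6\right) = 5 \left(-19\right) = -95$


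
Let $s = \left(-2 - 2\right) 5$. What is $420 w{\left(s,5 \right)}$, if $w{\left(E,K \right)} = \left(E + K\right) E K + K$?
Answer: $632100$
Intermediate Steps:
$s = -20$ ($s = \left(-4\right) 5 = -20$)
$w{\left(E,K \right)} = K + E K \left(E + K\right)$ ($w{\left(E,K \right)} = E \left(E + K\right) K + K = E K \left(E + K\right) + K = K + E K \left(E + K\right)$)
$420 w{\left(s,5 \right)} = 420 \cdot 5 \left(1 + \left(-20\right)^{2} - 100\right) = 420 \cdot 5 \left(1 + 400 - 100\right) = 420 \cdot 5 \cdot 301 = 420 \cdot 1505 = 632100$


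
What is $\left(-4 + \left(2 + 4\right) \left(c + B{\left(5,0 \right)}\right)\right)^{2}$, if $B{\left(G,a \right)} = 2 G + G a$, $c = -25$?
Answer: $8836$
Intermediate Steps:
$\left(-4 + \left(2 + 4\right) \left(c + B{\left(5,0 \right)}\right)\right)^{2} = \left(-4 + \left(2 + 4\right) \left(-25 + 5 \left(2 + 0\right)\right)\right)^{2} = \left(-4 + 6 \left(-25 + 5 \cdot 2\right)\right)^{2} = \left(-4 + 6 \left(-25 + 10\right)\right)^{2} = \left(-4 + 6 \left(-15\right)\right)^{2} = \left(-4 - 90\right)^{2} = \left(-94\right)^{2} = 8836$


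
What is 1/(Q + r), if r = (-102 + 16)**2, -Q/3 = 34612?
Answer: -1/96440 ≈ -1.0369e-5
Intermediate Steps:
Q = -103836 (Q = -3*34612 = -103836)
r = 7396 (r = (-86)**2 = 7396)
1/(Q + r) = 1/(-103836 + 7396) = 1/(-96440) = -1/96440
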